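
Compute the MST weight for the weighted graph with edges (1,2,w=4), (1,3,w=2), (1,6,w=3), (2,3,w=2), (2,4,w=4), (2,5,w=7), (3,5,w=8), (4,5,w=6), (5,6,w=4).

Apply Kruskal's algorithm (sort edges by weight, add if no cycle):

Sorted edges by weight:
  (1,3) w=2
  (2,3) w=2
  (1,6) w=3
  (1,2) w=4
  (2,4) w=4
  (5,6) w=4
  (4,5) w=6
  (2,5) w=7
  (3,5) w=8

Add edge (1,3) w=2 -- no cycle. Running total: 2
Add edge (2,3) w=2 -- no cycle. Running total: 4
Add edge (1,6) w=3 -- no cycle. Running total: 7
Skip edge (1,2) w=4 -- would create cycle
Add edge (2,4) w=4 -- no cycle. Running total: 11
Add edge (5,6) w=4 -- no cycle. Running total: 15

MST edges: (1,3,w=2), (2,3,w=2), (1,6,w=3), (2,4,w=4), (5,6,w=4)
Total MST weight: 2 + 2 + 3 + 4 + 4 = 15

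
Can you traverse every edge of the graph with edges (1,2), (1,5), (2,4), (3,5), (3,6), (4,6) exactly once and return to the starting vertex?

Step 1: Find the degree of each vertex:
  deg(1) = 2
  deg(2) = 2
  deg(3) = 2
  deg(4) = 2
  deg(5) = 2
  deg(6) = 2

Step 2: Count vertices with odd degree:
  All vertices have even degree (0 odd-degree vertices)

Step 3: Apply Euler's theorem:
  - Eulerian circuit exists iff graph is connected and all vertices have even degree
  - Eulerian path exists iff graph is connected and has 0 or 2 odd-degree vertices

Graph is connected with 0 odd-degree vertices.
Both Eulerian circuit and Eulerian path exist.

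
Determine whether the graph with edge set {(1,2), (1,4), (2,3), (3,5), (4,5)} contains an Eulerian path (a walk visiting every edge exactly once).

Step 1: Find the degree of each vertex:
  deg(1) = 2
  deg(2) = 2
  deg(3) = 2
  deg(4) = 2
  deg(5) = 2

Step 2: Count vertices with odd degree:
  All vertices have even degree (0 odd-degree vertices)

Step 3: Apply Euler's theorem:
  - Eulerian circuit exists iff graph is connected and all vertices have even degree
  - Eulerian path exists iff graph is connected and has 0 or 2 odd-degree vertices

Graph is connected with 0 odd-degree vertices.
Both Eulerian circuit and Eulerian path exist.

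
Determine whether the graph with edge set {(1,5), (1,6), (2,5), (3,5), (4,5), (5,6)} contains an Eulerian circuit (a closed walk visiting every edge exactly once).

Step 1: Find the degree of each vertex:
  deg(1) = 2
  deg(2) = 1
  deg(3) = 1
  deg(4) = 1
  deg(5) = 5
  deg(6) = 2

Step 2: Count vertices with odd degree:
  Odd-degree vertices: 2, 3, 4, 5 (4 total)

Step 3: Apply Euler's theorem:
  - Eulerian circuit exists iff graph is connected and all vertices have even degree
  - Eulerian path exists iff graph is connected and has 0 or 2 odd-degree vertices

Graph has 4 odd-degree vertices (need 0 or 2).
Neither Eulerian path nor Eulerian circuit exists.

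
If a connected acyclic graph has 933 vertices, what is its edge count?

A tree on n vertices always has exactly n - 1 edges.
For n = 933: edges = 933 - 1 = 932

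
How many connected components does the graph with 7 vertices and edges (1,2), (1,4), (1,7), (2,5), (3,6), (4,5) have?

Step 1: Build adjacency list from edges:
  1: 2, 4, 7
  2: 1, 5
  3: 6
  4: 1, 5
  5: 2, 4
  6: 3
  7: 1

Step 2: Run BFS/DFS from vertex 1:
  Visited: {1, 2, 4, 7, 5}
  Reached 5 of 7 vertices

Step 3: Only 5 of 7 vertices reached. Graph is disconnected.
Connected components: {1, 2, 4, 5, 7}, {3, 6}
Number of connected components: 2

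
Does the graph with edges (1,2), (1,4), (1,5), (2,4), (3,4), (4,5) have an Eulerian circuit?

Step 1: Find the degree of each vertex:
  deg(1) = 3
  deg(2) = 2
  deg(3) = 1
  deg(4) = 4
  deg(5) = 2

Step 2: Count vertices with odd degree:
  Odd-degree vertices: 1, 3 (2 total)

Step 3: Apply Euler's theorem:
  - Eulerian circuit exists iff graph is connected and all vertices have even degree
  - Eulerian path exists iff graph is connected and has 0 or 2 odd-degree vertices

Graph is connected with exactly 2 odd-degree vertices (1, 3).
Eulerian path exists (starting and ending at the odd-degree vertices), but no Eulerian circuit.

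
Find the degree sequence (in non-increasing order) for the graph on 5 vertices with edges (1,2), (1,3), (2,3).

Step 1: Count edges incident to each vertex:
  deg(1) = 2 (neighbors: 2, 3)
  deg(2) = 2 (neighbors: 1, 3)
  deg(3) = 2 (neighbors: 1, 2)
  deg(4) = 0 (neighbors: none)
  deg(5) = 0 (neighbors: none)

Step 2: Sort degrees in non-increasing order:
  Degrees: [2, 2, 2, 0, 0] -> sorted: [2, 2, 2, 0, 0]

Degree sequence: [2, 2, 2, 0, 0]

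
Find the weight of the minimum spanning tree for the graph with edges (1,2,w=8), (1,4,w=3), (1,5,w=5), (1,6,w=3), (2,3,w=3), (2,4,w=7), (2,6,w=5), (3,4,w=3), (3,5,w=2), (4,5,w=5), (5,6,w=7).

Apply Kruskal's algorithm (sort edges by weight, add if no cycle):

Sorted edges by weight:
  (3,5) w=2
  (1,4) w=3
  (1,6) w=3
  (2,3) w=3
  (3,4) w=3
  (1,5) w=5
  (2,6) w=5
  (4,5) w=5
  (2,4) w=7
  (5,6) w=7
  (1,2) w=8

Add edge (3,5) w=2 -- no cycle. Running total: 2
Add edge (1,4) w=3 -- no cycle. Running total: 5
Add edge (1,6) w=3 -- no cycle. Running total: 8
Add edge (2,3) w=3 -- no cycle. Running total: 11
Add edge (3,4) w=3 -- no cycle. Running total: 14

MST edges: (3,5,w=2), (1,4,w=3), (1,6,w=3), (2,3,w=3), (3,4,w=3)
Total MST weight: 2 + 3 + 3 + 3 + 3 = 14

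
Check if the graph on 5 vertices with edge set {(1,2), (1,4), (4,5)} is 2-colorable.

Step 1: Attempt 2-coloring using BFS:
  Start at vertex 1, assign color 0
  Color vertex 2 with color 1 (neighbor of 1)
  Color vertex 4 with color 1 (neighbor of 1)
  Color vertex 5 with color 0 (neighbor of 4)
  Start new component at vertex 3, assign color 0

Step 2: 2-coloring succeeded. No conflicts found.
  Set A (color 0): {1, 3, 5}
  Set B (color 1): {2, 4}

The graph is bipartite with partition {1, 3, 5}, {2, 4}.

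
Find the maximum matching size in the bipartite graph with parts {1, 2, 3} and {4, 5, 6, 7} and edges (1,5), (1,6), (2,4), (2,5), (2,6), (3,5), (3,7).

Step 1: List the neighbors of each left vertex:
  1: 5, 6
  2: 4, 5, 6
  3: 5, 7

Step 2: Greedily match left vertices, then look for augmenting paths:
  Match 1 -- 5
  Match 2 -- 4
  Match 3 -- 7
  No augmenting path remains.

Step 3: Verify this is maximum:
  Matching size 3 = min(|L|, |R|) = min(3, 4), which is an upper bound, so this matching is maximum.

Maximum matching: {(1,5), (2,4), (3,7)}
Size: 3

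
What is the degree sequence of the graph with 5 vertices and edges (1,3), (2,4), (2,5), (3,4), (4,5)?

Step 1: Count edges incident to each vertex:
  deg(1) = 1 (neighbors: 3)
  deg(2) = 2 (neighbors: 4, 5)
  deg(3) = 2 (neighbors: 1, 4)
  deg(4) = 3 (neighbors: 2, 3, 5)
  deg(5) = 2 (neighbors: 2, 4)

Step 2: Sort degrees in non-increasing order:
  Degrees: [1, 2, 2, 3, 2] -> sorted: [3, 2, 2, 2, 1]

Degree sequence: [3, 2, 2, 2, 1]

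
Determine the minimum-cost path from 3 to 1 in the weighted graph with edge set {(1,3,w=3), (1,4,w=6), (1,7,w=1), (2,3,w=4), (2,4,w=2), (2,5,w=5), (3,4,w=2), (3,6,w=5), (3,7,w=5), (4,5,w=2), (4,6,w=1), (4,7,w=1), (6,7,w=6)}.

Step 1: Build adjacency list with weights:
  1: 3(w=3), 4(w=6), 7(w=1)
  2: 3(w=4), 4(w=2), 5(w=5)
  3: 1(w=3), 2(w=4), 4(w=2), 6(w=5), 7(w=5)
  4: 1(w=6), 2(w=2), 3(w=2), 5(w=2), 6(w=1), 7(w=1)
  5: 2(w=5), 4(w=2)
  6: 3(w=5), 4(w=1), 7(w=6)
  7: 1(w=1), 3(w=5), 4(w=1), 6(w=6)

Step 2: Apply Dijkstra's algorithm from vertex 3:
  Visit vertex 3 (distance=0)
    Update dist[1] = 3
    Update dist[2] = 4
    Update dist[4] = 2
    Update dist[6] = 5
    Update dist[7] = 5
  Visit vertex 4 (distance=2)
    Update dist[5] = 4
    Update dist[6] = 3
    Update dist[7] = 3
  Visit vertex 1 (distance=3)

Step 3: Shortest path: 3 -> 1
Total weight: 3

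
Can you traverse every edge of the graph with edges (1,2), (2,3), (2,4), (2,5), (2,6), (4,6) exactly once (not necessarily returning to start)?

Step 1: Find the degree of each vertex:
  deg(1) = 1
  deg(2) = 5
  deg(3) = 1
  deg(4) = 2
  deg(5) = 1
  deg(6) = 2

Step 2: Count vertices with odd degree:
  Odd-degree vertices: 1, 2, 3, 5 (4 total)

Step 3: Apply Euler's theorem:
  - Eulerian circuit exists iff graph is connected and all vertices have even degree
  - Eulerian path exists iff graph is connected and has 0 or 2 odd-degree vertices

Graph has 4 odd-degree vertices (need 0 or 2).
Neither Eulerian path nor Eulerian circuit exists.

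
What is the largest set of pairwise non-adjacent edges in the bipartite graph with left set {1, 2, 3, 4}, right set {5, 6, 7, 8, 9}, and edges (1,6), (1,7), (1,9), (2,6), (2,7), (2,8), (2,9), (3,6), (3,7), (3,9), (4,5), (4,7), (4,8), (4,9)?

Step 1: List the neighbors of each left vertex:
  1: 6, 7, 9
  2: 6, 7, 8, 9
  3: 6, 7, 9
  4: 5, 7, 8, 9

Step 2: Greedily match left vertices, then look for augmenting paths:
  Match 1 -- 6
  Match 2 -- 7
  Match 3 -- 9
  Match 4 -- 5
  No augmenting path remains.

Step 3: Verify this is maximum:
  Matching size 4 = min(|L|, |R|) = min(4, 5), which is an upper bound, so this matching is maximum.

Maximum matching: {(1,6), (2,7), (3,9), (4,5)}
Size: 4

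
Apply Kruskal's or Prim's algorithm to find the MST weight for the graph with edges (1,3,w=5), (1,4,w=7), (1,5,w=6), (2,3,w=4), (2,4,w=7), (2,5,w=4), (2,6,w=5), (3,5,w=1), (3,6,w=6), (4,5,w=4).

Apply Kruskal's algorithm (sort edges by weight, add if no cycle):

Sorted edges by weight:
  (3,5) w=1
  (2,3) w=4
  (2,5) w=4
  (4,5) w=4
  (1,3) w=5
  (2,6) w=5
  (1,5) w=6
  (3,6) w=6
  (1,4) w=7
  (2,4) w=7

Add edge (3,5) w=1 -- no cycle. Running total: 1
Add edge (2,3) w=4 -- no cycle. Running total: 5
Skip edge (2,5) w=4 -- would create cycle
Add edge (4,5) w=4 -- no cycle. Running total: 9
Add edge (1,3) w=5 -- no cycle. Running total: 14
Add edge (2,6) w=5 -- no cycle. Running total: 19

MST edges: (3,5,w=1), (2,3,w=4), (4,5,w=4), (1,3,w=5), (2,6,w=5)
Total MST weight: 1 + 4 + 4 + 5 + 5 = 19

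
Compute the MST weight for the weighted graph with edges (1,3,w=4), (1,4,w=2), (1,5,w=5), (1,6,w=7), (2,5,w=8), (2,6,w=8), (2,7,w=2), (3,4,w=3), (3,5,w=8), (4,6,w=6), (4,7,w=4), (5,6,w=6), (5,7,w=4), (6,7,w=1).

Apply Kruskal's algorithm (sort edges by weight, add if no cycle):

Sorted edges by weight:
  (6,7) w=1
  (1,4) w=2
  (2,7) w=2
  (3,4) w=3
  (1,3) w=4
  (4,7) w=4
  (5,7) w=4
  (1,5) w=5
  (4,6) w=6
  (5,6) w=6
  (1,6) w=7
  (2,5) w=8
  (2,6) w=8
  (3,5) w=8

Add edge (6,7) w=1 -- no cycle. Running total: 1
Add edge (1,4) w=2 -- no cycle. Running total: 3
Add edge (2,7) w=2 -- no cycle. Running total: 5
Add edge (3,4) w=3 -- no cycle. Running total: 8
Skip edge (1,3) w=4 -- would create cycle
Add edge (4,7) w=4 -- no cycle. Running total: 12
Add edge (5,7) w=4 -- no cycle. Running total: 16

MST edges: (6,7,w=1), (1,4,w=2), (2,7,w=2), (3,4,w=3), (4,7,w=4), (5,7,w=4)
Total MST weight: 1 + 2 + 2 + 3 + 4 + 4 = 16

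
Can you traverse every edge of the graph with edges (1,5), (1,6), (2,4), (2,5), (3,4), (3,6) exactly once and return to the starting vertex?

Step 1: Find the degree of each vertex:
  deg(1) = 2
  deg(2) = 2
  deg(3) = 2
  deg(4) = 2
  deg(5) = 2
  deg(6) = 2

Step 2: Count vertices with odd degree:
  All vertices have even degree (0 odd-degree vertices)

Step 3: Apply Euler's theorem:
  - Eulerian circuit exists iff graph is connected and all vertices have even degree
  - Eulerian path exists iff graph is connected and has 0 or 2 odd-degree vertices

Graph is connected with 0 odd-degree vertices.
Both Eulerian circuit and Eulerian path exist.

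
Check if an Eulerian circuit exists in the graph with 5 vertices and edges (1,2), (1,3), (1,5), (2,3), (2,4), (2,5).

Step 1: Find the degree of each vertex:
  deg(1) = 3
  deg(2) = 4
  deg(3) = 2
  deg(4) = 1
  deg(5) = 2

Step 2: Count vertices with odd degree:
  Odd-degree vertices: 1, 4 (2 total)

Step 3: Apply Euler's theorem:
  - Eulerian circuit exists iff graph is connected and all vertices have even degree
  - Eulerian path exists iff graph is connected and has 0 or 2 odd-degree vertices

Graph is connected with exactly 2 odd-degree vertices (1, 4).
Eulerian path exists (starting and ending at the odd-degree vertices), but no Eulerian circuit.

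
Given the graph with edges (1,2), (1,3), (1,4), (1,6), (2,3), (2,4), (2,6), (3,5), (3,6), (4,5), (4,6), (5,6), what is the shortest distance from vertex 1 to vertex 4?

Step 1: Build adjacency list:
  1: 2, 3, 4, 6
  2: 1, 3, 4, 6
  3: 1, 2, 5, 6
  4: 1, 2, 5, 6
  5: 3, 4, 6
  6: 1, 2, 3, 4, 5

Step 2: BFS from vertex 1 to find shortest path to 4:
  vertex 2 reached at distance 1
  vertex 3 reached at distance 1
  vertex 4 reached at distance 1

Step 3: Shortest path: 1 -> 4
Path length: 1 edge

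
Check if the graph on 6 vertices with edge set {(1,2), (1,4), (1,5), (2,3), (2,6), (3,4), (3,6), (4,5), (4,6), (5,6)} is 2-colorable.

Step 1: Attempt 2-coloring using BFS:
  Start at vertex 1, assign color 0
  Color vertex 2 with color 1 (neighbor of 1)
  Color vertex 4 with color 1 (neighbor of 1)
  Color vertex 5 with color 1 (neighbor of 1)
  Color vertex 3 with color 0 (neighbor of 2)
  Color vertex 6 with color 0 (neighbor of 2)

Step 2: Conflict found! Vertices 4 and 5 are adjacent but have the same color.
This means the graph contains an odd cycle.

The graph is NOT bipartite.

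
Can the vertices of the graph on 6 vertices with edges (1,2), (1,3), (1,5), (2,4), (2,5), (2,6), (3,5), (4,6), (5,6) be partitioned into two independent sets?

Step 1: Attempt 2-coloring using BFS:
  Start at vertex 1, assign color 0
  Color vertex 2 with color 1 (neighbor of 1)
  Color vertex 3 with color 1 (neighbor of 1)
  Color vertex 5 with color 1 (neighbor of 1)
  Color vertex 4 with color 0 (neighbor of 2)

Step 2: Conflict found! Vertices 2 and 5 are adjacent but have the same color.
This means the graph contains an odd cycle.

The graph is NOT bipartite.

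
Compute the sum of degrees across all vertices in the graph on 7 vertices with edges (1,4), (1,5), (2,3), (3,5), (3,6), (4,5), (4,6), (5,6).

Step 1: Count edges incident to each vertex:
  deg(1) = 2 (neighbors: 4, 5)
  deg(2) = 1 (neighbors: 3)
  deg(3) = 3 (neighbors: 2, 5, 6)
  deg(4) = 3 (neighbors: 1, 5, 6)
  deg(5) = 4 (neighbors: 1, 3, 4, 6)
  deg(6) = 3 (neighbors: 3, 4, 5)
  deg(7) = 0 (neighbors: none)

Step 2: Sum all degrees:
  2 + 1 + 3 + 3 + 4 + 3 + 0 = 16

Verification: sum of degrees = 2 * |E| = 2 * 8 = 16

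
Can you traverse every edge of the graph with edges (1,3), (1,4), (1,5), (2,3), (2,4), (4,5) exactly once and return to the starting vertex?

Step 1: Find the degree of each vertex:
  deg(1) = 3
  deg(2) = 2
  deg(3) = 2
  deg(4) = 3
  deg(5) = 2

Step 2: Count vertices with odd degree:
  Odd-degree vertices: 1, 4 (2 total)

Step 3: Apply Euler's theorem:
  - Eulerian circuit exists iff graph is connected and all vertices have even degree
  - Eulerian path exists iff graph is connected and has 0 or 2 odd-degree vertices

Graph is connected with exactly 2 odd-degree vertices (1, 4).
Eulerian path exists (starting and ending at the odd-degree vertices), but no Eulerian circuit.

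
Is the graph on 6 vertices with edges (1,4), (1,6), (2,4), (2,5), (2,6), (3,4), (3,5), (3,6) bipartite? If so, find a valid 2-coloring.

Step 1: Attempt 2-coloring using BFS:
  Start at vertex 1, assign color 0
  Color vertex 4 with color 1 (neighbor of 1)
  Color vertex 6 with color 1 (neighbor of 1)
  Color vertex 2 with color 0 (neighbor of 4)
  Color vertex 3 with color 0 (neighbor of 4)
  Color vertex 5 with color 1 (neighbor of 2)

Step 2: 2-coloring succeeded. No conflicts found.
  Set A (color 0): {1, 2, 3}
  Set B (color 1): {4, 5, 6}

The graph is bipartite with partition {1, 2, 3}, {4, 5, 6}.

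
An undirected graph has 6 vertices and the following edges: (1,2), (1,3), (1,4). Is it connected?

Step 1: Build adjacency list from edges:
  1: 2, 3, 4
  2: 1
  3: 1
  4: 1
  5: (none)
  6: (none)

Step 2: Run BFS/DFS from vertex 1:
  Visited: {1, 2, 3, 4}
  Reached 4 of 6 vertices

Step 3: Only 4 of 6 vertices reached. Graph is disconnected.
Connected components: {1, 2, 3, 4}, {5}, {6}
Answer: No, the graph is not connected (3 components).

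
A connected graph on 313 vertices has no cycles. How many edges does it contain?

A tree on n vertices always has exactly n - 1 edges.
For n = 313: edges = 313 - 1 = 312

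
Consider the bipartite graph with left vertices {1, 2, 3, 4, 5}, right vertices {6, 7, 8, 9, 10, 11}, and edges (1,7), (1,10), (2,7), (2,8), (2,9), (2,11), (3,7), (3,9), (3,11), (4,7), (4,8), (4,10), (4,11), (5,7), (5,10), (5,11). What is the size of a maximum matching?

Step 1: List the neighbors of each left vertex:
  1: 7, 10
  2: 7, 8, 9, 11
  3: 7, 9, 11
  4: 7, 8, 10, 11
  5: 7, 10, 11

Step 2: Greedily match left vertices, then look for augmenting paths:
  Match 1 -- 7
  Match 2 -- 8
  Match 3 -- 9
  Match 4 -- 10
  Match 5 -- 11
  No augmenting path remains.

Step 3: Verify this is maximum:
  Matching size 5 = min(|L|, |R|) = min(5, 6), which is an upper bound, so this matching is maximum.

Maximum matching: {(1,7), (2,8), (3,9), (4,10), (5,11)}
Size: 5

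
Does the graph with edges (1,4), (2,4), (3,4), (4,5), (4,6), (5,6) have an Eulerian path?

Step 1: Find the degree of each vertex:
  deg(1) = 1
  deg(2) = 1
  deg(3) = 1
  deg(4) = 5
  deg(5) = 2
  deg(6) = 2

Step 2: Count vertices with odd degree:
  Odd-degree vertices: 1, 2, 3, 4 (4 total)

Step 3: Apply Euler's theorem:
  - Eulerian circuit exists iff graph is connected and all vertices have even degree
  - Eulerian path exists iff graph is connected and has 0 or 2 odd-degree vertices

Graph has 4 odd-degree vertices (need 0 or 2).
Neither Eulerian path nor Eulerian circuit exists.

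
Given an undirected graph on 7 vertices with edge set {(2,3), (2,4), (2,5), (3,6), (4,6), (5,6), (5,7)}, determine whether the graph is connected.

Step 1: Build adjacency list from edges:
  1: (none)
  2: 3, 4, 5
  3: 2, 6
  4: 2, 6
  5: 2, 6, 7
  6: 3, 4, 5
  7: 5

Step 2: Run BFS/DFS from vertex 1:
  Visited: {1}
  Reached 1 of 7 vertices

Step 3: Only 1 of 7 vertices reached. Graph is disconnected.
Connected components: {1}, {2, 3, 4, 5, 6, 7}
Answer: No, the graph is not connected (2 components).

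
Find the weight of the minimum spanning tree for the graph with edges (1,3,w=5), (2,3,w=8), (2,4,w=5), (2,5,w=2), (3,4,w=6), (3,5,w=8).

Apply Kruskal's algorithm (sort edges by weight, add if no cycle):

Sorted edges by weight:
  (2,5) w=2
  (1,3) w=5
  (2,4) w=5
  (3,4) w=6
  (2,3) w=8
  (3,5) w=8

Add edge (2,5) w=2 -- no cycle. Running total: 2
Add edge (1,3) w=5 -- no cycle. Running total: 7
Add edge (2,4) w=5 -- no cycle. Running total: 12
Add edge (3,4) w=6 -- no cycle. Running total: 18

MST edges: (2,5,w=2), (1,3,w=5), (2,4,w=5), (3,4,w=6)
Total MST weight: 2 + 5 + 5 + 6 = 18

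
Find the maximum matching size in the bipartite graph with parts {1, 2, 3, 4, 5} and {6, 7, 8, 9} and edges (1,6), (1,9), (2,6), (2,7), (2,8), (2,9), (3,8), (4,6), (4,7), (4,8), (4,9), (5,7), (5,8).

Step 1: List the neighbors of each left vertex:
  1: 6, 9
  2: 6, 7, 8, 9
  3: 8
  4: 6, 7, 8, 9
  5: 7, 8

Step 2: Greedily match left vertices, then look for augmenting paths:
  Match 1 -- 6
  Match 2 -- 7
  Match 3 -- 8
  Match 4 -- 9
  No augmenting path remains.

Step 3: Verify this is maximum:
  Matching size 4 = min(|L|, |R|) = min(5, 4), which is an upper bound, so this matching is maximum.

Maximum matching: {(1,6), (2,7), (3,8), (4,9)}
Size: 4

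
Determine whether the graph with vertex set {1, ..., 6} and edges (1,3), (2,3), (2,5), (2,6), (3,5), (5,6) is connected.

Step 1: Build adjacency list from edges:
  1: 3
  2: 3, 5, 6
  3: 1, 2, 5
  4: (none)
  5: 2, 3, 6
  6: 2, 5

Step 2: Run BFS/DFS from vertex 1:
  Visited: {1, 3, 2, 5, 6}
  Reached 5 of 6 vertices

Step 3: Only 5 of 6 vertices reached. Graph is disconnected.
Connected components: {1, 2, 3, 5, 6}, {4}
Answer: No, the graph is not connected (2 components).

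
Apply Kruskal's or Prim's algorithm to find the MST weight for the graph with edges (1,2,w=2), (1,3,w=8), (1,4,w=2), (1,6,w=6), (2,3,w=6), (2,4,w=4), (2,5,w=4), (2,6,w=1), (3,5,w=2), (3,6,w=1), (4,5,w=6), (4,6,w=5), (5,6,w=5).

Apply Kruskal's algorithm (sort edges by weight, add if no cycle):

Sorted edges by weight:
  (2,6) w=1
  (3,6) w=1
  (1,4) w=2
  (1,2) w=2
  (3,5) w=2
  (2,4) w=4
  (2,5) w=4
  (4,6) w=5
  (5,6) w=5
  (1,6) w=6
  (2,3) w=6
  (4,5) w=6
  (1,3) w=8

Add edge (2,6) w=1 -- no cycle. Running total: 1
Add edge (3,6) w=1 -- no cycle. Running total: 2
Add edge (1,4) w=2 -- no cycle. Running total: 4
Add edge (1,2) w=2 -- no cycle. Running total: 6
Add edge (3,5) w=2 -- no cycle. Running total: 8

MST edges: (2,6,w=1), (3,6,w=1), (1,4,w=2), (1,2,w=2), (3,5,w=2)
Total MST weight: 1 + 1 + 2 + 2 + 2 = 8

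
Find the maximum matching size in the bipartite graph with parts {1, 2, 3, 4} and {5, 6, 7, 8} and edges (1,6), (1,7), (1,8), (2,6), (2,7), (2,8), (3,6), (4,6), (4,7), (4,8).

Step 1: List the neighbors of each left vertex:
  1: 6, 7, 8
  2: 6, 7, 8
  3: 6
  4: 6, 7, 8

Step 2: Greedily match left vertices, then look for augmenting paths:
  Match 1 -- 6
  Match 2 -- 7
  Match 4 -- 8
  No augmenting path remains.

Step 3: Verify this is maximum:
  Matching has size 3. The vertex set {6, 7, 8} covers every edge and has size 3; any matching has at most one edge per cover vertex, so 3 is maximum (König's theorem).

Maximum matching: {(1,6), (2,7), (4,8)}
Size: 3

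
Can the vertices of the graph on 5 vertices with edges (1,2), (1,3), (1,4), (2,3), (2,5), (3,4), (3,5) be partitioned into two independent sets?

Step 1: Attempt 2-coloring using BFS:
  Start at vertex 1, assign color 0
  Color vertex 2 with color 1 (neighbor of 1)
  Color vertex 3 with color 1 (neighbor of 1)
  Color vertex 4 with color 1 (neighbor of 1)

Step 2: Conflict found! Vertices 2 and 3 are adjacent but have the same color.
This means the graph contains an odd cycle.

The graph is NOT bipartite.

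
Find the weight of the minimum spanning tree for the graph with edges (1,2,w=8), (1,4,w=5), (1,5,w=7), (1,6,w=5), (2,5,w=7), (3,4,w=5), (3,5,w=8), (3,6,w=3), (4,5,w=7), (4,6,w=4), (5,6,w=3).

Apply Kruskal's algorithm (sort edges by weight, add if no cycle):

Sorted edges by weight:
  (3,6) w=3
  (5,6) w=3
  (4,6) w=4
  (1,6) w=5
  (1,4) w=5
  (3,4) w=5
  (1,5) w=7
  (2,5) w=7
  (4,5) w=7
  (1,2) w=8
  (3,5) w=8

Add edge (3,6) w=3 -- no cycle. Running total: 3
Add edge (5,6) w=3 -- no cycle. Running total: 6
Add edge (4,6) w=4 -- no cycle. Running total: 10
Add edge (1,6) w=5 -- no cycle. Running total: 15
Skip edge (1,4) w=5 -- would create cycle
Skip edge (3,4) w=5 -- would create cycle
Skip edge (1,5) w=7 -- would create cycle
Add edge (2,5) w=7 -- no cycle. Running total: 22

MST edges: (3,6,w=3), (5,6,w=3), (4,6,w=4), (1,6,w=5), (2,5,w=7)
Total MST weight: 3 + 3 + 4 + 5 + 7 = 22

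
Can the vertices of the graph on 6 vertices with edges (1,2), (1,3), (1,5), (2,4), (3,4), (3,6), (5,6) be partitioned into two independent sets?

Step 1: Attempt 2-coloring using BFS:
  Start at vertex 1, assign color 0
  Color vertex 2 with color 1 (neighbor of 1)
  Color vertex 3 with color 1 (neighbor of 1)
  Color vertex 5 with color 1 (neighbor of 1)
  Color vertex 4 with color 0 (neighbor of 2)
  Color vertex 6 with color 0 (neighbor of 3)

Step 2: 2-coloring succeeded. No conflicts found.
  Set A (color 0): {1, 4, 6}
  Set B (color 1): {2, 3, 5}

The graph is bipartite with partition {1, 4, 6}, {2, 3, 5}.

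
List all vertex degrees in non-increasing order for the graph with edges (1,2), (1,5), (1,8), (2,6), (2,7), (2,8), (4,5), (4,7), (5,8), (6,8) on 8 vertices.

Step 1: Count edges incident to each vertex:
  deg(1) = 3 (neighbors: 2, 5, 8)
  deg(2) = 4 (neighbors: 1, 6, 7, 8)
  deg(3) = 0 (neighbors: none)
  deg(4) = 2 (neighbors: 5, 7)
  deg(5) = 3 (neighbors: 1, 4, 8)
  deg(6) = 2 (neighbors: 2, 8)
  deg(7) = 2 (neighbors: 2, 4)
  deg(8) = 4 (neighbors: 1, 2, 5, 6)

Step 2: Sort degrees in non-increasing order:
  Degrees: [3, 4, 0, 2, 3, 2, 2, 4] -> sorted: [4, 4, 3, 3, 2, 2, 2, 0]

Degree sequence: [4, 4, 3, 3, 2, 2, 2, 0]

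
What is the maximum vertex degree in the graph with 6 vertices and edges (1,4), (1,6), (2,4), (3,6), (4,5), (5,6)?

Step 1: Count edges incident to each vertex:
  deg(1) = 2 (neighbors: 4, 6)
  deg(2) = 1 (neighbors: 4)
  deg(3) = 1 (neighbors: 6)
  deg(4) = 3 (neighbors: 1, 2, 5)
  deg(5) = 2 (neighbors: 4, 6)
  deg(6) = 3 (neighbors: 1, 3, 5)

Step 2: Find maximum:
  max(2, 1, 1, 3, 2, 3) = 3 (vertex 4)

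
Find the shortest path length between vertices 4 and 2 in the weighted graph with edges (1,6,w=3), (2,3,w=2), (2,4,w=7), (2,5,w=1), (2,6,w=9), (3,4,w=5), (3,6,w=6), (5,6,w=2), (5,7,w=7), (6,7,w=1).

Step 1: Build adjacency list with weights:
  1: 6(w=3)
  2: 3(w=2), 4(w=7), 5(w=1), 6(w=9)
  3: 2(w=2), 4(w=5), 6(w=6)
  4: 2(w=7), 3(w=5)
  5: 2(w=1), 6(w=2), 7(w=7)
  6: 1(w=3), 2(w=9), 3(w=6), 5(w=2), 7(w=1)
  7: 5(w=7), 6(w=1)

Step 2: Apply Dijkstra's algorithm from vertex 4:
  Visit vertex 4 (distance=0)
    Update dist[2] = 7
    Update dist[3] = 5
  Visit vertex 3 (distance=5)
    Update dist[6] = 11
  Visit vertex 2 (distance=7)
    Update dist[5] = 8

Step 3: Shortest path: 4 -> 2
Total weight: 7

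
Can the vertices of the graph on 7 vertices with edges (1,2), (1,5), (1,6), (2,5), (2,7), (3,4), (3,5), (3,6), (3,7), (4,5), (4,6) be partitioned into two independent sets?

Step 1: Attempt 2-coloring using BFS:
  Start at vertex 1, assign color 0
  Color vertex 2 with color 1 (neighbor of 1)
  Color vertex 5 with color 1 (neighbor of 1)
  Color vertex 6 with color 1 (neighbor of 1)

Step 2: Conflict found! Vertices 2 and 5 are adjacent but have the same color.
This means the graph contains an odd cycle.

The graph is NOT bipartite.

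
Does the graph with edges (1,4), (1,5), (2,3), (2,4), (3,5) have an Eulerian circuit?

Step 1: Find the degree of each vertex:
  deg(1) = 2
  deg(2) = 2
  deg(3) = 2
  deg(4) = 2
  deg(5) = 2

Step 2: Count vertices with odd degree:
  All vertices have even degree (0 odd-degree vertices)

Step 3: Apply Euler's theorem:
  - Eulerian circuit exists iff graph is connected and all vertices have even degree
  - Eulerian path exists iff graph is connected and has 0 or 2 odd-degree vertices

Graph is connected with 0 odd-degree vertices.
Both Eulerian circuit and Eulerian path exist.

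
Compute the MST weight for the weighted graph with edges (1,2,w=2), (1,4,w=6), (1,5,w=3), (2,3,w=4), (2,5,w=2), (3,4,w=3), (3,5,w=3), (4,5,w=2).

Apply Kruskal's algorithm (sort edges by weight, add if no cycle):

Sorted edges by weight:
  (1,2) w=2
  (2,5) w=2
  (4,5) w=2
  (1,5) w=3
  (3,4) w=3
  (3,5) w=3
  (2,3) w=4
  (1,4) w=6

Add edge (1,2) w=2 -- no cycle. Running total: 2
Add edge (2,5) w=2 -- no cycle. Running total: 4
Add edge (4,5) w=2 -- no cycle. Running total: 6
Skip edge (1,5) w=3 -- would create cycle
Add edge (3,4) w=3 -- no cycle. Running total: 9

MST edges: (1,2,w=2), (2,5,w=2), (4,5,w=2), (3,4,w=3)
Total MST weight: 2 + 2 + 2 + 3 = 9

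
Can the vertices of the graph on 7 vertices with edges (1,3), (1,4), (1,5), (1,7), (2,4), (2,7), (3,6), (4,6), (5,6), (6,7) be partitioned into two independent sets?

Step 1: Attempt 2-coloring using BFS:
  Start at vertex 1, assign color 0
  Color vertex 3 with color 1 (neighbor of 1)
  Color vertex 4 with color 1 (neighbor of 1)
  Color vertex 5 with color 1 (neighbor of 1)
  Color vertex 7 with color 1 (neighbor of 1)
  Color vertex 6 with color 0 (neighbor of 3)
  Color vertex 2 with color 0 (neighbor of 4)

Step 2: 2-coloring succeeded. No conflicts found.
  Set A (color 0): {1, 2, 6}
  Set B (color 1): {3, 4, 5, 7}

The graph is bipartite with partition {1, 2, 6}, {3, 4, 5, 7}.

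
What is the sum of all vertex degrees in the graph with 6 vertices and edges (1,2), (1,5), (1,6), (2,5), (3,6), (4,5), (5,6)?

Step 1: Count edges incident to each vertex:
  deg(1) = 3 (neighbors: 2, 5, 6)
  deg(2) = 2 (neighbors: 1, 5)
  deg(3) = 1 (neighbors: 6)
  deg(4) = 1 (neighbors: 5)
  deg(5) = 4 (neighbors: 1, 2, 4, 6)
  deg(6) = 3 (neighbors: 1, 3, 5)

Step 2: Sum all degrees:
  3 + 2 + 1 + 1 + 4 + 3 = 14

Verification: sum of degrees = 2 * |E| = 2 * 7 = 14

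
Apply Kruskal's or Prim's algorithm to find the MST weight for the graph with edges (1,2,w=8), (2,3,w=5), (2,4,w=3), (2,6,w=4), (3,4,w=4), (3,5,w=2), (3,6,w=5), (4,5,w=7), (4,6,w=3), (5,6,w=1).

Apply Kruskal's algorithm (sort edges by weight, add if no cycle):

Sorted edges by weight:
  (5,6) w=1
  (3,5) w=2
  (2,4) w=3
  (4,6) w=3
  (2,6) w=4
  (3,4) w=4
  (2,3) w=5
  (3,6) w=5
  (4,5) w=7
  (1,2) w=8

Add edge (5,6) w=1 -- no cycle. Running total: 1
Add edge (3,5) w=2 -- no cycle. Running total: 3
Add edge (2,4) w=3 -- no cycle. Running total: 6
Add edge (4,6) w=3 -- no cycle. Running total: 9
Skip edge (2,6) w=4 -- would create cycle
Skip edge (3,4) w=4 -- would create cycle
Skip edge (2,3) w=5 -- would create cycle
Skip edge (3,6) w=5 -- would create cycle
Skip edge (4,5) w=7 -- would create cycle
Add edge (1,2) w=8 -- no cycle. Running total: 17

MST edges: (5,6,w=1), (3,5,w=2), (2,4,w=3), (4,6,w=3), (1,2,w=8)
Total MST weight: 1 + 2 + 3 + 3 + 8 = 17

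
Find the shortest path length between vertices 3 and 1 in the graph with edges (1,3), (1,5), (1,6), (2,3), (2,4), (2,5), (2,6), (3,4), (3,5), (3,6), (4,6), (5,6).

Step 1: Build adjacency list:
  1: 3, 5, 6
  2: 3, 4, 5, 6
  3: 1, 2, 4, 5, 6
  4: 2, 3, 6
  5: 1, 2, 3, 6
  6: 1, 2, 3, 4, 5

Step 2: BFS from vertex 3 to find shortest path to 1:
  vertex 1 reached at distance 1

Step 3: Shortest path: 3 -> 1
Path length: 1 edge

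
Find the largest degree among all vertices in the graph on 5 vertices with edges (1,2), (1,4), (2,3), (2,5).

Step 1: Count edges incident to each vertex:
  deg(1) = 2 (neighbors: 2, 4)
  deg(2) = 3 (neighbors: 1, 3, 5)
  deg(3) = 1 (neighbors: 2)
  deg(4) = 1 (neighbors: 1)
  deg(5) = 1 (neighbors: 2)

Step 2: Find maximum:
  max(2, 3, 1, 1, 1) = 3 (vertex 2)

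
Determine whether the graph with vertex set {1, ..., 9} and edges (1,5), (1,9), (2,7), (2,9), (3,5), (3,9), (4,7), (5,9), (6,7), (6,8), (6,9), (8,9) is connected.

Step 1: Build adjacency list from edges:
  1: 5, 9
  2: 7, 9
  3: 5, 9
  4: 7
  5: 1, 3, 9
  6: 7, 8, 9
  7: 2, 4, 6
  8: 6, 9
  9: 1, 2, 3, 5, 6, 8

Step 2: Run BFS/DFS from vertex 1:
  Visited: {1, 5, 9, 3, 2, 6, 8, 7, 4}
  Reached 9 of 9 vertices

Step 3: All 9 vertices reached from vertex 1, so the graph is connected.
Answer: Yes, the graph is connected.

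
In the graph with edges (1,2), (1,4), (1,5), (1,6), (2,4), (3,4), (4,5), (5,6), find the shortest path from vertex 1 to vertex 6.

Step 1: Build adjacency list:
  1: 2, 4, 5, 6
  2: 1, 4
  3: 4
  4: 1, 2, 3, 5
  5: 1, 4, 6
  6: 1, 5

Step 2: BFS from vertex 1 to find shortest path to 6:
  vertex 2 reached at distance 1
  vertex 4 reached at distance 1
  vertex 5 reached at distance 1
  vertex 6 reached at distance 1

Step 3: Shortest path: 1 -> 6
Path length: 1 edge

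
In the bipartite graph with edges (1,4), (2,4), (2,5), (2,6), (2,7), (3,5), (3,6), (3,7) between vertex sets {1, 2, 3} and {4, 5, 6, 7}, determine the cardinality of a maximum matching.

Step 1: List the neighbors of each left vertex:
  1: 4
  2: 4, 5, 6, 7
  3: 5, 6, 7

Step 2: Greedily match left vertices, then look for augmenting paths:
  Match 1 -- 4
  Match 2 -- 5
  Match 3 -- 6
  No augmenting path remains.

Step 3: Verify this is maximum:
  Matching size 3 = min(|L|, |R|) = min(3, 4), which is an upper bound, so this matching is maximum.

Maximum matching: {(1,4), (2,5), (3,6)}
Size: 3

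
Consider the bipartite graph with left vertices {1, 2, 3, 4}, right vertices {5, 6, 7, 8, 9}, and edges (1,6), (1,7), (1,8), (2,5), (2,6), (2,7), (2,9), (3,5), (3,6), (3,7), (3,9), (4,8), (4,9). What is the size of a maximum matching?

Step 1: List the neighbors of each left vertex:
  1: 6, 7, 8
  2: 5, 6, 7, 9
  3: 5, 6, 7, 9
  4: 8, 9

Step 2: Greedily match left vertices, then look for augmenting paths:
  Match 1 -- 6
  Match 2 -- 5
  Match 3 -- 7
  Match 4 -- 8
  No augmenting path remains.

Step 3: Verify this is maximum:
  Matching size 4 = min(|L|, |R|) = min(4, 5), which is an upper bound, so this matching is maximum.

Maximum matching: {(1,6), (2,5), (3,7), (4,8)}
Size: 4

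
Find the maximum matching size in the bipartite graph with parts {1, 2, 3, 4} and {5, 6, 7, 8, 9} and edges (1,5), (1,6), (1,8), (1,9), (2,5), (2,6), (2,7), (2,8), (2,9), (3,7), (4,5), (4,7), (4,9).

Step 1: List the neighbors of each left vertex:
  1: 5, 6, 8, 9
  2: 5, 6, 7, 8, 9
  3: 7
  4: 5, 7, 9

Step 2: Greedily match left vertices, then look for augmenting paths:
  Match 1 -- 5
  Match 2 -- 6
  Match 3 -- 7
  Match 4 -- 9
  No augmenting path remains.

Step 3: Verify this is maximum:
  Matching size 4 = min(|L|, |R|) = min(4, 5), which is an upper bound, so this matching is maximum.

Maximum matching: {(1,5), (2,6), (3,7), (4,9)}
Size: 4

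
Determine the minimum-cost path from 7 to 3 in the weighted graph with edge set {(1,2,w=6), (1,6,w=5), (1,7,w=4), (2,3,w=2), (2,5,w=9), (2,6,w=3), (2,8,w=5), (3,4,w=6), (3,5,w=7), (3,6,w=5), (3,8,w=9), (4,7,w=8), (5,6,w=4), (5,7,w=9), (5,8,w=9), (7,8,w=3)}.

Step 1: Build adjacency list with weights:
  1: 2(w=6), 6(w=5), 7(w=4)
  2: 1(w=6), 3(w=2), 5(w=9), 6(w=3), 8(w=5)
  3: 2(w=2), 4(w=6), 5(w=7), 6(w=5), 8(w=9)
  4: 3(w=6), 7(w=8)
  5: 2(w=9), 3(w=7), 6(w=4), 7(w=9), 8(w=9)
  6: 1(w=5), 2(w=3), 3(w=5), 5(w=4)
  7: 1(w=4), 4(w=8), 5(w=9), 8(w=3)
  8: 2(w=5), 3(w=9), 5(w=9), 7(w=3)

Step 2: Apply Dijkstra's algorithm from vertex 7:
  Visit vertex 7 (distance=0)
    Update dist[1] = 4
    Update dist[4] = 8
    Update dist[5] = 9
    Update dist[8] = 3
  Visit vertex 8 (distance=3)
    Update dist[2] = 8
    Update dist[3] = 12
  Visit vertex 1 (distance=4)
    Update dist[6] = 9
  Visit vertex 2 (distance=8)
    Update dist[3] = 10
  Visit vertex 4 (distance=8)
  Visit vertex 5 (distance=9)
  Visit vertex 6 (distance=9)
  Visit vertex 3 (distance=10)

Step 3: Shortest path: 7 -> 8 -> 2 -> 3
Total weight: 3 + 5 + 2 = 10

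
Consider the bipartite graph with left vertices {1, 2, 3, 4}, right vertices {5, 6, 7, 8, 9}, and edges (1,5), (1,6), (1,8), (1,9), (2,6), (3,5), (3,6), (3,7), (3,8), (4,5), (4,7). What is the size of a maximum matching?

Step 1: List the neighbors of each left vertex:
  1: 5, 6, 8, 9
  2: 6
  3: 5, 6, 7, 8
  4: 5, 7

Step 2: Greedily match left vertices, then look for augmenting paths:
  Match 1 -- 8
  Match 2 -- 6
  Match 3 -- 7
  Match 4 -- 5
  No augmenting path remains.

Step 3: Verify this is maximum:
  Matching size 4 = min(|L|, |R|) = min(4, 5), which is an upper bound, so this matching is maximum.

Maximum matching: {(1,8), (2,6), (3,7), (4,5)}
Size: 4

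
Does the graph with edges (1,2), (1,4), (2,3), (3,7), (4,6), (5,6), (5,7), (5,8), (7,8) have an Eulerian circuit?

Step 1: Find the degree of each vertex:
  deg(1) = 2
  deg(2) = 2
  deg(3) = 2
  deg(4) = 2
  deg(5) = 3
  deg(6) = 2
  deg(7) = 3
  deg(8) = 2

Step 2: Count vertices with odd degree:
  Odd-degree vertices: 5, 7 (2 total)

Step 3: Apply Euler's theorem:
  - Eulerian circuit exists iff graph is connected and all vertices have even degree
  - Eulerian path exists iff graph is connected and has 0 or 2 odd-degree vertices

Graph is connected with exactly 2 odd-degree vertices (5, 7).
Eulerian path exists (starting and ending at the odd-degree vertices), but no Eulerian circuit.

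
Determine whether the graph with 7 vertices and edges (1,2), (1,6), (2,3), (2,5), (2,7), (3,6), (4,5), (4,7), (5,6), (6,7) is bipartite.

Step 1: Attempt 2-coloring using BFS:
  Start at vertex 1, assign color 0
  Color vertex 2 with color 1 (neighbor of 1)
  Color vertex 6 with color 1 (neighbor of 1)
  Color vertex 3 with color 0 (neighbor of 2)
  Color vertex 5 with color 0 (neighbor of 2)
  Color vertex 7 with color 0 (neighbor of 2)
  Color vertex 4 with color 1 (neighbor of 5)

Step 2: 2-coloring succeeded. No conflicts found.
  Set A (color 0): {1, 3, 5, 7}
  Set B (color 1): {2, 4, 6}

The graph is bipartite with partition {1, 3, 5, 7}, {2, 4, 6}.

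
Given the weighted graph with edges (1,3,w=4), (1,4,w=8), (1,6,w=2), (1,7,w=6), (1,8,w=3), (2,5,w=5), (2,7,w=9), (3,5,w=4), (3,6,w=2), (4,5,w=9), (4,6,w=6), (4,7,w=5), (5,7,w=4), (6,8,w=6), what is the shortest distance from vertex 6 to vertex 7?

Step 1: Build adjacency list with weights:
  1: 3(w=4), 4(w=8), 6(w=2), 7(w=6), 8(w=3)
  2: 5(w=5), 7(w=9)
  3: 1(w=4), 5(w=4), 6(w=2)
  4: 1(w=8), 5(w=9), 6(w=6), 7(w=5)
  5: 2(w=5), 3(w=4), 4(w=9), 7(w=4)
  6: 1(w=2), 3(w=2), 4(w=6), 8(w=6)
  7: 1(w=6), 2(w=9), 4(w=5), 5(w=4)
  8: 1(w=3), 6(w=6)

Step 2: Apply Dijkstra's algorithm from vertex 6:
  Visit vertex 6 (distance=0)
    Update dist[1] = 2
    Update dist[3] = 2
    Update dist[4] = 6
    Update dist[8] = 6
  Visit vertex 1 (distance=2)
    Update dist[7] = 8
    Update dist[8] = 5
  Visit vertex 3 (distance=2)
    Update dist[5] = 6
  Visit vertex 8 (distance=5)
  Visit vertex 4 (distance=6)
  Visit vertex 5 (distance=6)
    Update dist[2] = 11
  Visit vertex 7 (distance=8)

Step 3: Shortest path: 6 -> 1 -> 7
Total weight: 2 + 6 = 8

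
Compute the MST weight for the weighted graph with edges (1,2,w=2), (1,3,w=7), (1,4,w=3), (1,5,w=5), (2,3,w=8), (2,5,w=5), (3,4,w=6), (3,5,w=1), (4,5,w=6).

Apply Kruskal's algorithm (sort edges by weight, add if no cycle):

Sorted edges by weight:
  (3,5) w=1
  (1,2) w=2
  (1,4) w=3
  (1,5) w=5
  (2,5) w=5
  (3,4) w=6
  (4,5) w=6
  (1,3) w=7
  (2,3) w=8

Add edge (3,5) w=1 -- no cycle. Running total: 1
Add edge (1,2) w=2 -- no cycle. Running total: 3
Add edge (1,4) w=3 -- no cycle. Running total: 6
Add edge (1,5) w=5 -- no cycle. Running total: 11

MST edges: (3,5,w=1), (1,2,w=2), (1,4,w=3), (1,5,w=5)
Total MST weight: 1 + 2 + 3 + 5 = 11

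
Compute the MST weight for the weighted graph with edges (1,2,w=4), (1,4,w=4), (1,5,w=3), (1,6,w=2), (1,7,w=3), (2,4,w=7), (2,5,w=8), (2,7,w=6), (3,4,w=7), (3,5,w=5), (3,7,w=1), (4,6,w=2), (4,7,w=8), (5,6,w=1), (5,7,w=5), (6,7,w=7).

Apply Kruskal's algorithm (sort edges by weight, add if no cycle):

Sorted edges by weight:
  (3,7) w=1
  (5,6) w=1
  (1,6) w=2
  (4,6) w=2
  (1,5) w=3
  (1,7) w=3
  (1,4) w=4
  (1,2) w=4
  (3,5) w=5
  (5,7) w=5
  (2,7) w=6
  (2,4) w=7
  (3,4) w=7
  (6,7) w=7
  (2,5) w=8
  (4,7) w=8

Add edge (3,7) w=1 -- no cycle. Running total: 1
Add edge (5,6) w=1 -- no cycle. Running total: 2
Add edge (1,6) w=2 -- no cycle. Running total: 4
Add edge (4,6) w=2 -- no cycle. Running total: 6
Skip edge (1,5) w=3 -- would create cycle
Add edge (1,7) w=3 -- no cycle. Running total: 9
Skip edge (1,4) w=4 -- would create cycle
Add edge (1,2) w=4 -- no cycle. Running total: 13

MST edges: (3,7,w=1), (5,6,w=1), (1,6,w=2), (4,6,w=2), (1,7,w=3), (1,2,w=4)
Total MST weight: 1 + 1 + 2 + 2 + 3 + 4 = 13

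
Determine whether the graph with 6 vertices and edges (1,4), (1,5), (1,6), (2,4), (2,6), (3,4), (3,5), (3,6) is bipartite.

Step 1: Attempt 2-coloring using BFS:
  Start at vertex 1, assign color 0
  Color vertex 4 with color 1 (neighbor of 1)
  Color vertex 5 with color 1 (neighbor of 1)
  Color vertex 6 with color 1 (neighbor of 1)
  Color vertex 2 with color 0 (neighbor of 4)
  Color vertex 3 with color 0 (neighbor of 4)

Step 2: 2-coloring succeeded. No conflicts found.
  Set A (color 0): {1, 2, 3}
  Set B (color 1): {4, 5, 6}

The graph is bipartite with partition {1, 2, 3}, {4, 5, 6}.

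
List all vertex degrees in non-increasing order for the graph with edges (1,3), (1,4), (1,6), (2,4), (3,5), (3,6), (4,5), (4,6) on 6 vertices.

Step 1: Count edges incident to each vertex:
  deg(1) = 3 (neighbors: 3, 4, 6)
  deg(2) = 1 (neighbors: 4)
  deg(3) = 3 (neighbors: 1, 5, 6)
  deg(4) = 4 (neighbors: 1, 2, 5, 6)
  deg(5) = 2 (neighbors: 3, 4)
  deg(6) = 3 (neighbors: 1, 3, 4)

Step 2: Sort degrees in non-increasing order:
  Degrees: [3, 1, 3, 4, 2, 3] -> sorted: [4, 3, 3, 3, 2, 1]

Degree sequence: [4, 3, 3, 3, 2, 1]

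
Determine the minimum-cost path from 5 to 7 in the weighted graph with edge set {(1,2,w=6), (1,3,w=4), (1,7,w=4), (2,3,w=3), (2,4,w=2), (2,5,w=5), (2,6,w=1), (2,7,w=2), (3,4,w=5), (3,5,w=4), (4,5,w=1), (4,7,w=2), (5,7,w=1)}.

Step 1: Build adjacency list with weights:
  1: 2(w=6), 3(w=4), 7(w=4)
  2: 1(w=6), 3(w=3), 4(w=2), 5(w=5), 6(w=1), 7(w=2)
  3: 1(w=4), 2(w=3), 4(w=5), 5(w=4)
  4: 2(w=2), 3(w=5), 5(w=1), 7(w=2)
  5: 2(w=5), 3(w=4), 4(w=1), 7(w=1)
  6: 2(w=1)
  7: 1(w=4), 2(w=2), 4(w=2), 5(w=1)

Step 2: Apply Dijkstra's algorithm from vertex 5:
  Visit vertex 5 (distance=0)
    Update dist[2] = 5
    Update dist[3] = 4
    Update dist[4] = 1
    Update dist[7] = 1
  Visit vertex 4 (distance=1)
    Update dist[2] = 3
  Visit vertex 7 (distance=1)
    Update dist[1] = 5

Step 3: Shortest path: 5 -> 7
Total weight: 1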